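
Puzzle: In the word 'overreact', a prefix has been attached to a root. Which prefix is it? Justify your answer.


The word 'overreact' = 'over' (prefix) + 'react' (root). The prefix is 'over'.

over


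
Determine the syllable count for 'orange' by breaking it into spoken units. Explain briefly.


Break 'orange' into syllables: or-ange -> or | ange = 2 syllables

2 syllables


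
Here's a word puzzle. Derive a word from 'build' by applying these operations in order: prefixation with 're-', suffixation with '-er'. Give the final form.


Step 1: Add prefix 're-' to 'build' = 'rebuild'
Step 2: Add suffix '-er' to 'rebuild' = 'rebuilder'

rebuilder


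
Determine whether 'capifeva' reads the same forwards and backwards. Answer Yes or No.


Forward: 'capifeva'
Reversed: 'avefipac'
They differ.

No


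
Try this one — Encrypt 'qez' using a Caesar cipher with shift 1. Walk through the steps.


Shift each letter by 1: q -> r, e -> f, z -> a. Result: 'rfa'.

rfa


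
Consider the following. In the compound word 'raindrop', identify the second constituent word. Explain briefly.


Split 'raindrop' into 'rain' + 'drop'. The second part is 'drop'.

drop


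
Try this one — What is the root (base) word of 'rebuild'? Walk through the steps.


Remove prefix 're' from 'rebuild' to get root 'build'.

build


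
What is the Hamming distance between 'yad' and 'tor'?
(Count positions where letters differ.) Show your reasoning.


Alignment:
Position 1: 'y' vs 't' = DIFFER
Position 2: 'a' vs 'o' = DIFFER
Position 3: 'd' vs 'r' = DIFFER
Total differences: 3

3


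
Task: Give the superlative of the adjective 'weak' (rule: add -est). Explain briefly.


Apply superlative formation (add -est): 'weak' -> 'weakest'.

weakest


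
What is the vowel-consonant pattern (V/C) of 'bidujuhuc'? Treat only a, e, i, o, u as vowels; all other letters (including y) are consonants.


Letter mapping: b = C, i = V, d = C, u = V, j = C, u = V, h = C, u = V, c = C.

CVCVCVCVC


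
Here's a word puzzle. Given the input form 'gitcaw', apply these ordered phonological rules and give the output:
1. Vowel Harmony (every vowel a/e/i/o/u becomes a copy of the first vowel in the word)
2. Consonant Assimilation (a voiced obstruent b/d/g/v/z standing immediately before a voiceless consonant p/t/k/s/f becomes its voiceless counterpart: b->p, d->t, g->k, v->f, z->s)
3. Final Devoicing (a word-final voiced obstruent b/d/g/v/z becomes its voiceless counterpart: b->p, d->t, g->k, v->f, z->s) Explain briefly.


Starting form: 'gitcaw'
Rule 1: Vowel Harmony: all vowels become 'i' (matching first vowel). 'gitcaw' -> 'gitciw'
Rule 2: Consonant Assimilation: no voiced obstruent (b/d/g/v/z) stands immediately before a voiceless consonant (p/t/k/s/f). No change.
Rule 3: Final Devoicing: final consonant 'w' is not one of the voiced obstruents b/d/g/v/z. No change.
Final form: 'gitciw'

gitciw


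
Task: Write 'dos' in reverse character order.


Reverse 'dos' character by character: 'sod'.

sod


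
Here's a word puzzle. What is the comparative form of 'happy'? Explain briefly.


Apply comparative formation (consonant + y: change y to i, add -er): 'happy' -> 'happier'.

happier


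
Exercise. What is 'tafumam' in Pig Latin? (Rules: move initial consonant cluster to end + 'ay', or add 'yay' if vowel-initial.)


'tafumam': move consonant cluster 't' to end and add 'ay': 'afumamtay'.

afumamtay


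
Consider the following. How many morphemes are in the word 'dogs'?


Decomposition: dog (root) + -s (plural) = 2 morpheme(s)

2 morphemes


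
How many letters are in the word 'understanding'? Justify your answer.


Spell out 'understanding' and number each letter: u(1), n(2), d(3), e(4), r(5), s(6), t(7), a(8), n(9), d(10), i(11), n(12), g(13). Total: 13 letters.

13


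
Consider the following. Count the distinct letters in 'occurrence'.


Unique letters in 'occurrence': {c, e, n, o, r, u} = 6 distinct letters.

6


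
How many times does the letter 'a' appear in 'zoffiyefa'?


Letter 'a' in 'zoffiyefa': found at position(s) 9 = 1 occurrence(s).

1


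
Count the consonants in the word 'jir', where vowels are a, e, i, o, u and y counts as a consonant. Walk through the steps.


Consonants in 'jir': j, r = 2 consonants.

2


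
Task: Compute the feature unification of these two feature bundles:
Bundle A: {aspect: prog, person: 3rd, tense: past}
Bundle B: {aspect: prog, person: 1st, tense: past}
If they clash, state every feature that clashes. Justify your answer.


Compare features:
aspect: A=prog vs B=prog -> unified: prog
person: A=3rd vs B=1st -> CLASH
tense: A=past vs B=past -> unified: past
Clash detected on feature 'person' (3rd vs 1st); unification fails.

CLASH on 'person' (3rd vs 1st)


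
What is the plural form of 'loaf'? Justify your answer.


Apply rule: Change -f to -ves. 'loaf' becomes 'loaves'.

loaves


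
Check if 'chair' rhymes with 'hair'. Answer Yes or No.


Rime (stressed vowel + following sounds) of 'chair': -air = /ɛər/
Rime of 'hair': -air = /ɛər/
/ɛər/ and /ɛər/ are the same ending sound, so the words rhyme.

Yes


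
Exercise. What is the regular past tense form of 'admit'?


Apply rule: Double final consonant and add -ed. 'admit' becomes 'admitted'.

admitted


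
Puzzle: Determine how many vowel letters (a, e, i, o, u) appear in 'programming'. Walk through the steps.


Vowels in 'programming': o, a, i = 3 vowels.

3


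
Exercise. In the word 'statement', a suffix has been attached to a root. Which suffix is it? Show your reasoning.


The word 'statement' = 'state' (root) + '-ment' (suffix). The suffix is '-ment'.

ment


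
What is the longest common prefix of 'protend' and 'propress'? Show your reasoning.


Compare from the start: 3 characters match: 'pro'. Mismatch at position 4: 't' vs 'p'.

pro


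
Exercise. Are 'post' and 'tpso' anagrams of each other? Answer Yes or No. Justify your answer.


Sorted letters of 'post': 'opst'
Sorted letters of 'tpso': 'opst'
They match.

Yes


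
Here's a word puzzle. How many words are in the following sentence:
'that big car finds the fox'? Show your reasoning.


Split into words: that | big | car | finds | the | fox = 6 words.

6


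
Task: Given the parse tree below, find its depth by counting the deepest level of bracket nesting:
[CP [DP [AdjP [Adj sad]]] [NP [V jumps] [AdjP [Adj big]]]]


Count bracket nesting levels:
'[' at pos 0: depth = 1
'[' at pos 4: depth = 2
'[' at pos 8: depth = 3
'[' at pos 14: depth = 4
'[' at pos 26: depth = 2
'[' at pos 30: depth = 3
'[' at pos 40: depth = 3
'[' at pos 46: depth = 4
Maximum depth reached: 4

4


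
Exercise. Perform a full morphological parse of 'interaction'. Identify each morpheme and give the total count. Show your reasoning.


Step 1: Identify prefix: 'inter' (meaning: between)
Step 2: Identify root: 'act'
Step 3: Identify suffix(es): 'ion'
Decomposition: inter- (prefix: between) + act (root) + -ion (suffix: act of)
Total morphemes: 3

3 morphemes (inter- (prefix: between) + act (root) + -ion (suffix: act of))


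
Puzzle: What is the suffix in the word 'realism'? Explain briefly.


The word 'realism' = 'real' (root) + '-ism' (suffix). The suffix is '-ism'.

ism


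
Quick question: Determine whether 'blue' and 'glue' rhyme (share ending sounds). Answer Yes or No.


Rime (stressed vowel + following sounds) of 'blue': -ue = /uː/
Rime of 'glue': -ue = /uː/
/uː/ and /uː/ are the same ending sound, so the words rhyme.

Yes


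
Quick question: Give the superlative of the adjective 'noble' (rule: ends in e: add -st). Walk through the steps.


Apply superlative formation (ends in e: add -st): 'noble' -> 'noblest'.

noblest


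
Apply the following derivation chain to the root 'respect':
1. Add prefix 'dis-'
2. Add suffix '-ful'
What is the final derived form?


Step 1: Add prefix 'dis-' to 'respect' = 'disrespect'
Step 2: Add suffix '-ful' to 'disrespect' = 'disrespectful'

disrespectful


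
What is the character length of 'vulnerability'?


Spell out 'vulnerability' and number each letter: v(1), u(2), l(3), n(4), e(5), r(6), a(7), b(8), i(9), l(10), i(11), t(12), y(13). Total: 13 letters.

13


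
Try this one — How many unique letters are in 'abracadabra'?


Unique letters in 'abracadabra': {a, b, c, d, r} = 5 distinct letters.

5


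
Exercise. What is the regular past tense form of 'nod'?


Apply rule: Double final consonant and add -ed. 'nod' becomes 'nodded'.

nodded


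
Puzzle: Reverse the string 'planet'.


Reverse 'planet' character by character: 'tenalp'.

tenalp


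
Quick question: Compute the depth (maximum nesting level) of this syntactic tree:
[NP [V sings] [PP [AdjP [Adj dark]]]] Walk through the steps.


Count bracket nesting levels:
'[' at pos 0: depth = 1
'[' at pos 4: depth = 2
'[' at pos 14: depth = 2
'[' at pos 18: depth = 3
'[' at pos 24: depth = 4
Maximum depth reached: 4

4


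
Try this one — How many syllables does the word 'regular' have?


Break 'regular' into syllables: reg-u-lar -> reg | u | lar = 3 syllables

3 syllables


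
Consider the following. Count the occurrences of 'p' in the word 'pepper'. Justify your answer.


Letter 'p' in 'pepper': found at position(s) 1, 3, 4 = 3 occurrence(s).

3


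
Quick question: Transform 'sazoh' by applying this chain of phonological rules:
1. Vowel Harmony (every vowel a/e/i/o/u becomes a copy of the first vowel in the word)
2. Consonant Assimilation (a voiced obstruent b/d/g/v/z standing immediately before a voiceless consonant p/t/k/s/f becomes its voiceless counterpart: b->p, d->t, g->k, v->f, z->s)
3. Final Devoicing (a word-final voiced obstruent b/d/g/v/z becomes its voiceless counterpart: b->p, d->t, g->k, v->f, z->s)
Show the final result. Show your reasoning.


Starting form: 'sazoh'
Rule 1: Vowel Harmony: all vowels become 'a' (matching first vowel). 'sazoh' -> 'sazah'
Rule 2: Consonant Assimilation: no voiced obstruent (b/d/g/v/z) stands immediately before a voiceless consonant (p/t/k/s/f). No change.
Rule 3: Final Devoicing: final consonant 'h' is not one of the voiced obstruents b/d/g/v/z. No change.
Final form: 'sazah'

sazah


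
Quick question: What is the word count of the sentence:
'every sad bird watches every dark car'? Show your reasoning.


Split into words: every | sad | bird | watches | every | dark | car = 7 words.

7


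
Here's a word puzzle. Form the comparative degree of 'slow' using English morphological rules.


Apply comparative formation (add -er): 'slow' -> 'slower'.

slower


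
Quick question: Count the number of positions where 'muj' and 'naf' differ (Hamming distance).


Alignment:
Position 1: 'm' vs 'n' = DIFFER
Position 2: 'u' vs 'a' = DIFFER
Position 3: 'j' vs 'f' = DIFFER
Total differences: 3

3


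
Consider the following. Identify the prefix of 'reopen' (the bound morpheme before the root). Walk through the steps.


The word 'reopen' = 're' (prefix) + 'open' (root). The prefix is 're'.

re


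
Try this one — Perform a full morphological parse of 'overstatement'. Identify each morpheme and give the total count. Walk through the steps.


Step 1: Identify prefix: 'over' (meaning: excessively)
Step 2: Identify root: 'state'
Step 3: Identify suffix(es): 'ment'
Decomposition: over- (prefix: excessively) + state (root) + -ment (suffix: action/result)
Total morphemes: 3

3 morphemes (over- (prefix: excessively) + state (root) + -ment (suffix: action/result))


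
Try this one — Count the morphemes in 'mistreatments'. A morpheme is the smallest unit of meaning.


Decomposition: mis- (prefix) + treat (root) + -ment (suffix) + -s (plural) = 4 morpheme(s)

4 morphemes


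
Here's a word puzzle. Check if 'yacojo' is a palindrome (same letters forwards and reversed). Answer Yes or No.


Forward: 'yacojo'
Reversed: 'ojocay'
They differ.

No


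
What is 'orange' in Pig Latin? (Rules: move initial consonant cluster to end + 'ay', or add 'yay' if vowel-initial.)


'orange' starts with a vowel, so add 'yay': 'orangeyay'.

orangeyay


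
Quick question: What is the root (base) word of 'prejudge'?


Remove prefix 'pre' from 'prejudge' to get root 'judge'.

judge


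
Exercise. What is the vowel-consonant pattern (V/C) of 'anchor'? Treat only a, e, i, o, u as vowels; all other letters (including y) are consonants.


Letter mapping: a = V, n = C, c = C, h = C, o = V, r = C.

VCCCVC


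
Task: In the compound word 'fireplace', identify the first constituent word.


Split 'fireplace' into 'fire' + 'place'. The first part is 'fire'.

fire


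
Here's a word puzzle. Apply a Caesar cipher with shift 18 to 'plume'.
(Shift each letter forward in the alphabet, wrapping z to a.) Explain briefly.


Shift each letter by 18: p -> h, l -> d, u -> m, m -> e, e -> w. Result: 'hdmew'.

hdmew


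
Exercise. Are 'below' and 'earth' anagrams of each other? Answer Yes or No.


Sorted letters of 'below': 'below'
Sorted letters of 'earth': 'aehrt'
They do not match.

No


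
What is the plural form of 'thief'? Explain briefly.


Apply rule: Change -f to -ves. 'thief' becomes 'thieves'.

thieves


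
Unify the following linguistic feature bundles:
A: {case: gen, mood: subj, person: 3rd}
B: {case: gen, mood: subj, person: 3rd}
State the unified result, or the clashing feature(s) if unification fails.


Compare features:
case: A=gen vs B=gen -> unified: gen
mood: A=subj vs B=subj -> unified: subj
person: A=3rd vs B=3rd -> unified: 3rd
No clashes found.

Unified: {case: gen, mood: subj, person: 3rd}


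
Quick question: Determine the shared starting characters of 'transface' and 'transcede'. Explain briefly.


Compare from the start: 5 characters match: 'trans'. Mismatch at position 6: 'f' vs 'c'.

trans


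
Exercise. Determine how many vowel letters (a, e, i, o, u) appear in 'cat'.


Vowels in 'cat': a = 1 vowels.

1


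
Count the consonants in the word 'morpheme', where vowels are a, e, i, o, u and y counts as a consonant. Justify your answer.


Consonants in 'morpheme': m, r, p, h, m = 5 consonants.

5


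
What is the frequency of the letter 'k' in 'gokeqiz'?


Letter 'k' in 'gokeqiz': found at position(s) 3 = 1 occurrence(s).

1


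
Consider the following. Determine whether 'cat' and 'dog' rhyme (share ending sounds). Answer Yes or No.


Rime (stressed vowel + following sounds) of 'cat': -at = /æt/
Rime of 'dog': -og = /ɒg/
/æt/ and /ɒg/ are different ending sounds, so the words do not rhyme.

No


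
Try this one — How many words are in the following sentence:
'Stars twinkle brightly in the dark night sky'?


Split into words: Stars | twinkle | brightly | in | the | dark | night | sky = 8 words.

8


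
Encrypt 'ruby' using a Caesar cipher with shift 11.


Shift each letter by 11: r -> c, u -> f, b -> m, y -> j. Result: 'cfmj'.

cfmj


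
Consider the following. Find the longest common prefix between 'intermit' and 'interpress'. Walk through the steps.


Compare from the start: 5 characters match: 'inter'. Mismatch at position 6: 'm' vs 'p'.

inter


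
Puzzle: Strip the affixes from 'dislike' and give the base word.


Remove prefix 'dis' from 'dislike' to get root 'like'.

like


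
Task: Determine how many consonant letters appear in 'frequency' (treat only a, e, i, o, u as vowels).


Consonants in 'frequency': f, r, q, n, c, y = 6 consonants.

6


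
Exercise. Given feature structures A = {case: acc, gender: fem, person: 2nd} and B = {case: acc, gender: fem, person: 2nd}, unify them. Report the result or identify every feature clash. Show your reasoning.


Compare features:
case: A=acc vs B=acc -> unified: acc
gender: A=fem vs B=fem -> unified: fem
person: A=2nd vs B=2nd -> unified: 2nd
No clashes found.

Unified: {case: acc, gender: fem, person: 2nd}


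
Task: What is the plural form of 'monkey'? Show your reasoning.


Apply rule: Add -s. 'monkey' becomes 'monkeys'.

monkeys


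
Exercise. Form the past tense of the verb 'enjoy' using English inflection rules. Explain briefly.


Apply rule: Add -ed. 'enjoy' becomes 'enjoyed'.

enjoyed


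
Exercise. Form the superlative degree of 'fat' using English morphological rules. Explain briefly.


Apply superlative formation (double final consonant, add -est): 'fat' -> 'fattest'.

fattest


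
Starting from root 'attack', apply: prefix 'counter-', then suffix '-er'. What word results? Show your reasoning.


Step 1: Add prefix 'counter-' to 'attack' = 'counterattack'
Step 2: Add suffix '-er' to 'counterattack' = 'counterattacker'

counterattacker


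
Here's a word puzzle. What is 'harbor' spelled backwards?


Reverse 'harbor' character by character: 'robrah'.

robrah


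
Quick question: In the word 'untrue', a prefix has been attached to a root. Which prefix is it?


The word 'untrue' = 'un' (prefix) + 'true' (root). The prefix is 'un'.

un


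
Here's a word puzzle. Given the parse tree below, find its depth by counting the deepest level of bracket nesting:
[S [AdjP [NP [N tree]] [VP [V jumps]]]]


Count bracket nesting levels:
'[' at pos 0: depth = 1
'[' at pos 3: depth = 2
'[' at pos 9: depth = 3
'[' at pos 13: depth = 4
'[' at pos 23: depth = 3
'[' at pos 27: depth = 4
Maximum depth reached: 4

4


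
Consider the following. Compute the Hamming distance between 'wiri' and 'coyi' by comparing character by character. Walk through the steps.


Alignment:
Position 1: 'w' vs 'c' = DIFFER
Position 2: 'i' vs 'o' = DIFFER
Position 3: 'r' vs 'y' = DIFFER
Position 4: 'i' vs 'i' = match
Total differences: 3

3


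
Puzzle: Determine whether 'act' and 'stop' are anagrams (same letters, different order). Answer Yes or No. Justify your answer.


Sorted letters of 'act': 'act'
Sorted letters of 'stop': 'opst'
They do not match.

No


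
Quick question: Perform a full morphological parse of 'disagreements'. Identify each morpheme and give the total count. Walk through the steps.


Step 1: Identify prefix: 'dis' (meaning: not/apart)
Step 2: Identify root: 'agree'
Step 3: Identify suffix(es): 'ment, s'
Decomposition: dis- (prefix: not/apart) + agree (root) + -ment (suffix: action/result) + -s (plural)
Total morphemes: 4

4 morphemes (dis- (prefix: not/apart) + agree (root) + -ment (suffix: action/result) + -s (plural))


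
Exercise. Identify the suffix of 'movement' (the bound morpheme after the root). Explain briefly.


The word 'movement' = 'move' (root) + '-ment' (suffix). The suffix is '-ment'.

ment


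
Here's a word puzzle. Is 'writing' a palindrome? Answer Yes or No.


Forward: 'writing'
Reversed: 'gnitirw'
They differ.

No


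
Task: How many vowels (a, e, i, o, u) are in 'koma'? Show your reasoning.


Vowels in 'koma': o, a = 2 vowels.

2


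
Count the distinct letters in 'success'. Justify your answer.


Unique letters in 'success': {c, e, s, u} = 4 distinct letters.

4


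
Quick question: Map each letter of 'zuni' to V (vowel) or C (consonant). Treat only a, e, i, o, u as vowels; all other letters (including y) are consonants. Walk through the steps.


Letter mapping: z = C, u = V, n = C, i = V.

CVCV


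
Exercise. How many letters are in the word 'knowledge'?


Spell out 'knowledge' and number each letter: k(1), n(2), o(3), w(4), l(5), e(6), d(7), g(8), e(9). Total: 9 letters.

9


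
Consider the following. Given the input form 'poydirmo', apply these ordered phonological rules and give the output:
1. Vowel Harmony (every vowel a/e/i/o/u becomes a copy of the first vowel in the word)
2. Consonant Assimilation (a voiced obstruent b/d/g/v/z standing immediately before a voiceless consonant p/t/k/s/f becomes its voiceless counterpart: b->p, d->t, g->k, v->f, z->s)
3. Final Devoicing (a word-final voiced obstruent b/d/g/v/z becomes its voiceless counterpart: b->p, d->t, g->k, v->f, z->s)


Starting form: 'poydirmo'
Rule 1: Vowel Harmony: all vowels become 'o' (matching first vowel). 'poydirmo' -> 'poydormo'
Rule 2: Consonant Assimilation: no voiced obstruent (b/d/g/v/z) stands immediately before a voiceless consonant (p/t/k/s/f). No change.
Rule 3: Final Devoicing: the word ends in the vowel 'o', not a consonant. No change.
Final form: 'poydormo'

poydormo


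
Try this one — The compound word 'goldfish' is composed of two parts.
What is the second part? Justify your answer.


Split 'goldfish' into 'gold' + 'fish'. The second part is 'fish'.

fish


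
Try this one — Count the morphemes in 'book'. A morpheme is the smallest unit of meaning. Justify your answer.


Decomposition: book (free morpheme) = 1 morpheme(s)

1 morphemes


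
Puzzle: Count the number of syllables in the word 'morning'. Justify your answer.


Break 'morning' into syllables: morn-ing -> morn | ing = 2 syllables

2 syllables


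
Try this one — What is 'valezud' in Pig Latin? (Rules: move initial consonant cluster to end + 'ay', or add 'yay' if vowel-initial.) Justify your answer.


'valezud': move consonant cluster 'v' to end and add 'ay': 'alezudvay'.

alezudvay


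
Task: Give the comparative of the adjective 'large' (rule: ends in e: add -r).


Apply comparative formation (ends in e: add -r): 'large' -> 'larger'.

larger


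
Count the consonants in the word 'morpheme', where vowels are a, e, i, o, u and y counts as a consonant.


Consonants in 'morpheme': m, r, p, h, m = 5 consonants.

5


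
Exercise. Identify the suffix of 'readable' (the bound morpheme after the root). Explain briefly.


The word 'readable' = 'read' (root) + '-able' (suffix). The suffix is '-able'.

able


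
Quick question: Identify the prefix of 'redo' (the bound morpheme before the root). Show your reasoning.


The word 'redo' = 're' (prefix) + 'do' (root). The prefix is 're'.

re


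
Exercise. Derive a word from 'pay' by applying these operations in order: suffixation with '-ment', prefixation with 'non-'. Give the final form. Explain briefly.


Step 1: Add suffix '-ment' to 'pay' = 'payment'
Step 2: Add prefix 'non-' to 'payment' = 'nonpayment'

nonpayment


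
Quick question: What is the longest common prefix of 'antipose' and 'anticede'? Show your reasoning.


Compare from the start: 4 characters match: 'anti'. Mismatch at position 5: 'p' vs 'c'.

anti


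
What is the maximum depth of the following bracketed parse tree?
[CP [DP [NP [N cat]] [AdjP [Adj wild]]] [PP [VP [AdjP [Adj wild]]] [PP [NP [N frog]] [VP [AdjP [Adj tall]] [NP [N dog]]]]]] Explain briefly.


Count bracket nesting levels:
'[' at pos 0: depth = 1
'[' at pos 4: depth = 2
'[' at pos 8: depth = 3
'[' at pos 12: depth = 4
'[' at pos 21: depth = 3
'[' at pos 27: depth = 4
'[' at pos 40: depth = 2
'[' at pos 44: depth = 3
'[' at pos 48: depth = 4
'[' at pos 54: depth = 5
'[' at pos 67: depth = 3
'[' at pos 71: depth = 4
'[' at pos 75: depth = 5
'[' at pos 85: depth = 4
'[' at pos 89: depth = 5
'[' at pos 95: depth = 6
'[' at pos 107: depth = 5
'[' at pos 111: depth = 6
Maximum depth reached: 6

6


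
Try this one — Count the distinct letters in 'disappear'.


Unique letters in 'disappear': {a, d, e, i, p, r, s} = 7 distinct letters.

7


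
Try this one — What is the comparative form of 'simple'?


Apply comparative formation (ends in e: add -r): 'simple' -> 'simpler'.

simpler


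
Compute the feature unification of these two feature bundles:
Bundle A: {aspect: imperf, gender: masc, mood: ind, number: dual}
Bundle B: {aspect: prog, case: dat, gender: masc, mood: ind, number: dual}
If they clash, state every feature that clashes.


Compare features:
aspect: A=imperf vs B=prog -> CLASH
case: A=_ vs B=dat -> unified: dat
gender: A=masc vs B=masc -> unified: masc
mood: A=ind vs B=ind -> unified: ind
number: A=dual vs B=dual -> unified: dual
Clash detected on feature 'aspect' (imperf vs prog); unification fails.

CLASH on 'aspect' (imperf vs prog)


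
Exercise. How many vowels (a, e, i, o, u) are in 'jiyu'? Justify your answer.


Vowels in 'jiyu': i, u = 2 vowels.

2


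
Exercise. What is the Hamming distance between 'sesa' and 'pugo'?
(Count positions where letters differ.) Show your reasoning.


Alignment:
Position 1: 's' vs 'p' = DIFFER
Position 2: 'e' vs 'u' = DIFFER
Position 3: 's' vs 'g' = DIFFER
Position 4: 'a' vs 'o' = DIFFER
Total differences: 4

4


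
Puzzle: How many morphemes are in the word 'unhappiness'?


Decomposition: un- (prefix) + happy (root) + -ness (suffix) = 3 morpheme(s)

3 morphemes


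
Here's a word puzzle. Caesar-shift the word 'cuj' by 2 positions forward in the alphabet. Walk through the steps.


Shift each letter by 2: c -> e, u -> w, j -> l. Result: 'ewl'.

ewl


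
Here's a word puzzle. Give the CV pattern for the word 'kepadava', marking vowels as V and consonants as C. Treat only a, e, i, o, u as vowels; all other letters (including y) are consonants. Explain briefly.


Letter mapping: k = C, e = V, p = C, a = V, d = C, a = V, v = C, a = V.

CVCVCVCV


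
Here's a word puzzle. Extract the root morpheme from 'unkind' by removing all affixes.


Remove prefix 'un' from 'unkind' to get root 'kind'.

kind


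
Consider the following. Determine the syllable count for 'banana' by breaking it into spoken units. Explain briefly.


Break 'banana' into syllables: ba-na-na -> ba | na | na = 3 syllables

3 syllables


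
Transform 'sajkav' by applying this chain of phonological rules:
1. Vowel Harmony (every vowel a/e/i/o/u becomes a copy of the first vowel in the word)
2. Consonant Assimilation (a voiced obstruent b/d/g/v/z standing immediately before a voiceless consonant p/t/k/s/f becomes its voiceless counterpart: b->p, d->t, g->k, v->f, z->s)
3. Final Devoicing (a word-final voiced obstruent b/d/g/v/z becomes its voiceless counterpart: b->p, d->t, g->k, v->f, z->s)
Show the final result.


Starting form: 'sajkav'
Rule 1: Vowel Harmony: all vowels already match. No change.
Rule 2: Consonant Assimilation: no voiced obstruent (b/d/g/v/z) stands immediately before a voiceless consonant (p/t/k/s/f). No change.
Rule 3: Final Devoicing: word-final voiced obstruent 'v' becomes voiceless 'f'. 'sajkav' -> 'sajkaf'
Final form: 'sajkaf'

sajkaf


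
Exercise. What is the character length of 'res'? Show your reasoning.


Spell out 'res' and number each letter: r(1), e(2), s(3). Total: 3 letters.

3


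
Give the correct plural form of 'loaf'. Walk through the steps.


Apply rule: Change -f to -ves. 'loaf' becomes 'loaves'.

loaves


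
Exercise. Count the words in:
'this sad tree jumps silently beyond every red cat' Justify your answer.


Split into words: this | sad | tree | jumps | silently | beyond | every | red | cat = 9 words.

9


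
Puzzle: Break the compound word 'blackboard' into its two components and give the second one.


Split 'blackboard' into 'black' + 'board'. The second part is 'board'.

board


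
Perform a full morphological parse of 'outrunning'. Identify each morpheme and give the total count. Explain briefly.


Step 1: Identify prefix: 'out' (meaning: surpass)
Step 2: Identify root: 'run'
Step 3: Identify suffix(es): 'ing'
Decomposition: out- (prefix: surpass) + run (root) + -ing (suffix: ongoing action)
Total morphemes: 3

3 morphemes (out- (prefix: surpass) + run (root) + -ing (suffix: ongoing action))


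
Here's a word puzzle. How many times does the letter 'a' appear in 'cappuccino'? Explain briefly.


Letter 'a' in 'cappuccino': found at position(s) 2 = 1 occurrence(s).

1


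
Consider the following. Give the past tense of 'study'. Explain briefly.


Apply rule: Change -y to -ied. 'study' becomes 'studied'.

studied


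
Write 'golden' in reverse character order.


Reverse 'golden' character by character: 'nedlog'.

nedlog


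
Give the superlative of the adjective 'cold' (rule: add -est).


Apply superlative formation (add -est): 'cold' -> 'coldest'.

coldest


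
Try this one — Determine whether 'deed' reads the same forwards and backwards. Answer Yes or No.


Forward: 'deed'
Reversed: 'deed'
They are identical.

Yes


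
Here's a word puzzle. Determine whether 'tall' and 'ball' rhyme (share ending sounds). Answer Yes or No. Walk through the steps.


Rime (stressed vowel + following sounds) of 'tall': -all = /ɔːl/
Rime of 'ball': -all = /ɔːl/
/ɔːl/ and /ɔːl/ are the same ending sound, so the words rhyme.

Yes


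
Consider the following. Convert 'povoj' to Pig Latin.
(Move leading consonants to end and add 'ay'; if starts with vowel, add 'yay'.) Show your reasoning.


'povoj': move consonant cluster 'p' to end and add 'ay': 'ovojpay'.

ovojpay


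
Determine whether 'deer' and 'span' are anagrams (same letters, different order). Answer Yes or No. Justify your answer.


Sorted letters of 'deer': 'deer'
Sorted letters of 'span': 'anps'
They do not match.

No


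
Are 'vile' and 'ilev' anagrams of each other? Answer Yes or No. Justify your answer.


Sorted letters of 'vile': 'eilv'
Sorted letters of 'ilev': 'eilv'
They match.

Yes


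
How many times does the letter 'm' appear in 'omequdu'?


Letter 'm' in 'omequdu': found at position(s) 2 = 1 occurrence(s).

1


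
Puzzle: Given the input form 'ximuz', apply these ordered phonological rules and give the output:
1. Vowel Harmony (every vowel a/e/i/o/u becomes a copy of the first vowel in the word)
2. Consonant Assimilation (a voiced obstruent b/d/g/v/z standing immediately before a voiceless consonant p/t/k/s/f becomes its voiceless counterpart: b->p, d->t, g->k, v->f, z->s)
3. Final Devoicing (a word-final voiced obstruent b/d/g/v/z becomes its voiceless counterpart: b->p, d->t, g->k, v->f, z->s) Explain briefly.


Starting form: 'ximuz'
Rule 1: Vowel Harmony: all vowels become 'i' (matching first vowel). 'ximuz' -> 'ximiz'
Rule 2: Consonant Assimilation: no voiced obstruent (b/d/g/v/z) stands immediately before a voiceless consonant (p/t/k/s/f). No change.
Rule 3: Final Devoicing: word-final voiced obstruent 'z' becomes voiceless 's'. 'ximiz' -> 'ximis'
Final form: 'ximis'

ximis


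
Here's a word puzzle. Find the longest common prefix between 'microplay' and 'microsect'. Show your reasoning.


Compare from the start: 5 characters match: 'micro'. Mismatch at position 6: 'p' vs 's'.

micro


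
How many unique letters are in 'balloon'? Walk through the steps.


Unique letters in 'balloon': {a, b, l, n, o} = 5 distinct letters.

5


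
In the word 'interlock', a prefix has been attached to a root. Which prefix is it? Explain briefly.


The word 'interlock' = 'inter' (prefix) + 'lock' (root). The prefix is 'inter'.

inter


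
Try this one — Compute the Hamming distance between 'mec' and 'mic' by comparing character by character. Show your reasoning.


Alignment:
Position 1: 'm' vs 'm' = match
Position 2: 'e' vs 'i' = DIFFER
Position 3: 'c' vs 'c' = match
Total differences: 1

1


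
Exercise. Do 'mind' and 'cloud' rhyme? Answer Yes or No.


Rime (stressed vowel + following sounds) of 'mind': -ind = /aɪnd/
Rime of 'cloud': -oud = /aʊd/
/aɪnd/ and /aʊd/ are different ending sounds, so the words do not rhyme.

No


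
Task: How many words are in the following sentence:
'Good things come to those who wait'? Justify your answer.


Split into words: Good | things | come | to | those | who | wait = 7 words.

7


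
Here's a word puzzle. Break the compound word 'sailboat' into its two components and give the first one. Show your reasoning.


Split 'sailboat' into 'sail' + 'boat'. The first part is 'sail'.

sail


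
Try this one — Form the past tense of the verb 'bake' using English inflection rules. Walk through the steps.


Apply rule: Add -d (word ends in -e). 'bake' becomes 'baked'.

baked


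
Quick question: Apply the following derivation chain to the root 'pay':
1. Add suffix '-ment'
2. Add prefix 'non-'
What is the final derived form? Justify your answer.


Step 1: Add suffix '-ment' to 'pay' = 'payment'
Step 2: Add prefix 'non-' to 'payment' = 'nonpayment'

nonpayment


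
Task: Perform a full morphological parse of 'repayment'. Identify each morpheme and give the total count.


Step 1: Identify prefix: 're' (meaning: again)
Step 2: Identify root: 'pay'
Step 3: Identify suffix(es): 'ment'
Decomposition: re- (prefix: again) + pay (root) + -ment (suffix: action/result)
Total morphemes: 3

3 morphemes (re- (prefix: again) + pay (root) + -ment (suffix: action/result))


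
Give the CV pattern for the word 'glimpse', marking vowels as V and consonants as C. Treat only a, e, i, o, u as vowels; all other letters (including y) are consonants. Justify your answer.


Letter mapping: g = C, l = C, i = V, m = C, p = C, s = C, e = V.

CCVCCCV


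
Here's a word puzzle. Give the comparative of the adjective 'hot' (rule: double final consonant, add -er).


Apply comparative formation (double final consonant, add -er): 'hot' -> 'hotter'.

hotter


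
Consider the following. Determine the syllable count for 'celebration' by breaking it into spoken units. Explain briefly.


Break 'celebration' into syllables: cel-e-bra-tion -> cel | e | bra | tion = 4 syllables

4 syllables


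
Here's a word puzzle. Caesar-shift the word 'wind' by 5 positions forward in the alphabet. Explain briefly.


Shift each letter by 5: w -> b, i -> n, n -> s, d -> i. Result: 'bnsi'.

bnsi


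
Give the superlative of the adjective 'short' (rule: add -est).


Apply superlative formation (add -est): 'short' -> 'shortest'.

shortest


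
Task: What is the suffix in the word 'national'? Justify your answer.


The word 'national' = 'nation' (root) + '-al' (suffix). The suffix is '-al'.

al


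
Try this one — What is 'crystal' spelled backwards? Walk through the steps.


Reverse 'crystal' character by character: 'latsyrc'.

latsyrc


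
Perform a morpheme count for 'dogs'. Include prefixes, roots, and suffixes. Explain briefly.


Decomposition: dog (root) + -s (plural) = 2 morpheme(s)

2 morphemes


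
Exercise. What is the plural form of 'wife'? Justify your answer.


Apply rule: Change -fe to -ves. 'wife' becomes 'wives'.

wives


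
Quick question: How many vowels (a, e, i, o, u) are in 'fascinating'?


Vowels in 'fascinating': a, i, a, i = 4 vowels.

4


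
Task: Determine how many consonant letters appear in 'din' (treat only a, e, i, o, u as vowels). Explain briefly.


Consonants in 'din': d, n = 2 consonants.

2


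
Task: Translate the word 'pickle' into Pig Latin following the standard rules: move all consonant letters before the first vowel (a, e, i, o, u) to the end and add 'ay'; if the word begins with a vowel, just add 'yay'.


'pickle': move consonant cluster 'p' to end and add 'ay': 'icklepay'.

icklepay


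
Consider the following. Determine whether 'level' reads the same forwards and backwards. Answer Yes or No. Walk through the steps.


Forward: 'level'
Reversed: 'level'
They are identical.

Yes


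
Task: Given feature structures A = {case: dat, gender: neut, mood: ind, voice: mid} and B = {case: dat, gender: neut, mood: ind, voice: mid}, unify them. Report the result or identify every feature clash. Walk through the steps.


Compare features:
case: A=dat vs B=dat -> unified: dat
gender: A=neut vs B=neut -> unified: neut
mood: A=ind vs B=ind -> unified: ind
voice: A=mid vs B=mid -> unified: mid
No clashes found.

Unified: {case: dat, gender: neut, mood: ind, voice: mid}


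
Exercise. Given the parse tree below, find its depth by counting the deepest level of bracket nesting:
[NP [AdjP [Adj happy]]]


Count bracket nesting levels:
'[' at pos 0: depth = 1
'[' at pos 4: depth = 2
'[' at pos 10: depth = 3
Maximum depth reached: 3

3


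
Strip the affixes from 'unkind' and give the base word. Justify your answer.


Remove prefix 'un' from 'unkind' to get root 'kind'.

kind


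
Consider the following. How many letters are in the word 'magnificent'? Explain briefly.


Spell out 'magnificent' and number each letter: m(1), a(2), g(3), n(4), i(5), f(6), i(7), c(8), e(9), n(10), t(11). Total: 11 letters.

11


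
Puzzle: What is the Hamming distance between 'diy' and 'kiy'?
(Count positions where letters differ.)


Alignment:
Position 1: 'd' vs 'k' = DIFFER
Position 2: 'i' vs 'i' = match
Position 3: 'y' vs 'y' = match
Total differences: 1

1


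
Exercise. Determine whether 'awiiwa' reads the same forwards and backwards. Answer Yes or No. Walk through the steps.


Forward: 'awiiwa'
Reversed: 'awiiwa'
They are identical.

Yes


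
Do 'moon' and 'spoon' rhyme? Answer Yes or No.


Rime (stressed vowel + following sounds) of 'moon': -oon = /uːn/
Rime of 'spoon': -oon = /uːn/
/uːn/ and /uːn/ are the same ending sound, so the words rhyme.

Yes


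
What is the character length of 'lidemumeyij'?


Spell out 'lidemumeyij' and number each letter: l(1), i(2), d(3), e(4), m(5), u(6), m(7), e(8), y(9), i(10), j(11). Total: 11 letters.

11


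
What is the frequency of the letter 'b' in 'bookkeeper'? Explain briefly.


Letter 'b' in 'bookkeeper': found at position(s) 1 = 1 occurrence(s).

1


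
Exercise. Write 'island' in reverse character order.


Reverse 'island' character by character: 'dnalsi'.

dnalsi


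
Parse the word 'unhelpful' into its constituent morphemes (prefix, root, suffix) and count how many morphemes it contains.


Step 1: Identify prefix: 'un' (meaning: not/reverse)
Step 2: Identify root: 'help'
Step 3: Identify suffix(es): 'ful'
Decomposition: un- (prefix: not/reverse) + help (root) + -ful (suffix: full of)
Total morphemes: 3

3 morphemes (un- (prefix: not/reverse) + help (root) + -ful (suffix: full of))


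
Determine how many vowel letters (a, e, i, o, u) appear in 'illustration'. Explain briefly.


Vowels in 'illustration': i, u, a, i, o = 5 vowels.

5


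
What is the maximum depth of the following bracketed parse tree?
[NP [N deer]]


Count bracket nesting levels:
'[' at pos 0: depth = 1
'[' at pos 4: depth = 2
Maximum depth reached: 2

2


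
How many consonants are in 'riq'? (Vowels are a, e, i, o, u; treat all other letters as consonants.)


Consonants in 'riq': r, q = 2 consonants.

2


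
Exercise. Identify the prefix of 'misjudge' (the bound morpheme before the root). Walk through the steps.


The word 'misjudge' = 'mis' (prefix) + 'judge' (root). The prefix is 'mis'.

mis


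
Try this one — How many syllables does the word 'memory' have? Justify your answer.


Break 'memory' into syllables: mem-o-ry -> mem | o | ry = 3 syllables

3 syllables


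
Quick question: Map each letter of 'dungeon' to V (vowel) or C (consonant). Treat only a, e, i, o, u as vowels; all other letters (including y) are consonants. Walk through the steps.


Letter mapping: d = C, u = V, n = C, g = C, e = V, o = V, n = C.

CVCCVVC


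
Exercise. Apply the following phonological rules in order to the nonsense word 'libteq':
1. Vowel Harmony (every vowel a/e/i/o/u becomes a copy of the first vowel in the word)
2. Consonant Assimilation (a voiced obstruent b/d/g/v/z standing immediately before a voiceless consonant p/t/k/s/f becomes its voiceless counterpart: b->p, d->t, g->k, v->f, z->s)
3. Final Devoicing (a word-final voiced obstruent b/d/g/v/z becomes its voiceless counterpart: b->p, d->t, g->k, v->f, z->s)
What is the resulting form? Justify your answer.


Starting form: 'libteq'
Rule 1: Vowel Harmony: all vowels become 'i' (matching first vowel). 'libteq' -> 'libtiq'
Rule 2: Consonant Assimilation: voiced obstruent before voiceless consonant becomes voiceless ('bt' -> 'pt'). 'libtiq' -> 'liptiq'
Rule 3: Final Devoicing: final consonant 'q' is not one of the voiced obstruents b/d/g/v/z. No change.
Final form: 'liptiq'

liptiq
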